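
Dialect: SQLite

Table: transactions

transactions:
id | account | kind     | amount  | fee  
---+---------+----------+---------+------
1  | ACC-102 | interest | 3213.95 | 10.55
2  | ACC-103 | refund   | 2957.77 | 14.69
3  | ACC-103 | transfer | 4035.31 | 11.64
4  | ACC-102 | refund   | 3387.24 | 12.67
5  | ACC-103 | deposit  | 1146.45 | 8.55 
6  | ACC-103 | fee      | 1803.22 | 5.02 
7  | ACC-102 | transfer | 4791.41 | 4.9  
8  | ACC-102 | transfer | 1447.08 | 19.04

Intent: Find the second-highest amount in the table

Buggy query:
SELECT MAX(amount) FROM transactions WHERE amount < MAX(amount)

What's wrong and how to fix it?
Bug: MAX(amount) on the right of the comparison is an aggregate-in-WHERE error

Fix: Compute the overall MAX in a subquery, then take MAX of rows below it

Corrected query:
SELECT MAX(amount) FROM transactions WHERE amount < (SELECT MAX(amount) FROM transactions)

Result:
MAX(amount)
-----------
4035.31    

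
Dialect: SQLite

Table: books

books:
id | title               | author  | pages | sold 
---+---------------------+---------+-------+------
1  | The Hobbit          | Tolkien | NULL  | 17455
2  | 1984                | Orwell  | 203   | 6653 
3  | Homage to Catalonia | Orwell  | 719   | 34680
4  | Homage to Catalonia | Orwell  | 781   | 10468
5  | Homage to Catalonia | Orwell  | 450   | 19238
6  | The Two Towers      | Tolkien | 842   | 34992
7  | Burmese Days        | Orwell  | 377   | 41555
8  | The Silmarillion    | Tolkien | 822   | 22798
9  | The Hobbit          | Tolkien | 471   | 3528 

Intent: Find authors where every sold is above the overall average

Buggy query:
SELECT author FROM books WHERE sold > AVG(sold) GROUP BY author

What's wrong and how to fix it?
Bug: AVG() is an aggregate; it can't sit directly in WHERE

Fix: Use a subquery for AVG and a HAVING MIN(...) filter so the condition holds for every row in the group

Corrected query:
SELECT author FROM books GROUP BY author HAVING MIN(sold) > (SELECT AVG(sold) FROM books)

Result:
(no rows)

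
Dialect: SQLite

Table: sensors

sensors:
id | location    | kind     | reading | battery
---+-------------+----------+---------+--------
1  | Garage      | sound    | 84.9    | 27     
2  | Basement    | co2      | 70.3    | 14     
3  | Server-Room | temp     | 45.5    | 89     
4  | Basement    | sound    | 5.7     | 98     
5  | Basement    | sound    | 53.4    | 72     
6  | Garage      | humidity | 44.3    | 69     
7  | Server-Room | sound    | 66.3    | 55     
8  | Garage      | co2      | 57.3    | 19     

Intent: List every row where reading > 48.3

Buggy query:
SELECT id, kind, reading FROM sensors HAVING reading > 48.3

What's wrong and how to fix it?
Bug: HAVING filters the output of aggregation, but this query has no GROUP BY and no aggregate functions, so SQLite rejects it (HAVING clause on a non-aggregate query); the condition here is per row

Fix: Use WHERE for row-level filtering

Corrected query:
SELECT id, kind, reading FROM sensors WHERE reading > 48.3

Result:
id | kind  | reading
---+-------+--------
1  | sound | 84.9   
2  | co2   | 70.3   
5  | sound | 53.4   
7  | sound | 66.3   
8  | co2   | 57.3   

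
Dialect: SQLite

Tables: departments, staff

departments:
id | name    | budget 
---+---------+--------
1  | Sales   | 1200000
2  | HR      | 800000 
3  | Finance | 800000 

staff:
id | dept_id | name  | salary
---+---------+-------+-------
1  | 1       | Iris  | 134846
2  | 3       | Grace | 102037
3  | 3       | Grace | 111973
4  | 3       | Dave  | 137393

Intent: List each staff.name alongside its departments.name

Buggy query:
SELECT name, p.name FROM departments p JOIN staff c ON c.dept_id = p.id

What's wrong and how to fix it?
Bug: Both tables have a 'name' column; the unqualified reference is ambiguous

Fix: Prefix ambiguous columns with the table alias

Corrected query:
SELECT c.name, p.name FROM departments p JOIN staff c ON c.dept_id = p.id

Result:
name  | name   
------+--------
Iris  | Sales  
Grace | Finance
Grace | Finance
Dave  | Finance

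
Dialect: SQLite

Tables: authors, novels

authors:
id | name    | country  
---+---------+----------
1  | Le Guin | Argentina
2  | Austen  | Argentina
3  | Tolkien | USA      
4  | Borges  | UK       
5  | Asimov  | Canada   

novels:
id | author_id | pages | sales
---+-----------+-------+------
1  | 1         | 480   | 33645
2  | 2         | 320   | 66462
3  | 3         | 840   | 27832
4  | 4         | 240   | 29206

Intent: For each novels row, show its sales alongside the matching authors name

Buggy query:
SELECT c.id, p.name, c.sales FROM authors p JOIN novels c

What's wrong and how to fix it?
Bug: JOIN with no ON clause produces a cartesian product; every novels row pairs with every authors row

Fix: Add ON c.author_id = p.id to the JOIN

Corrected query:
SELECT c.id, p.name, c.sales FROM authors p JOIN novels c ON c.author_id = p.id

Result:
id | name    | sales
---+---------+------
1  | Le Guin | 33645
2  | Austen  | 66462
3  | Tolkien | 27832
4  | Borges  | 29206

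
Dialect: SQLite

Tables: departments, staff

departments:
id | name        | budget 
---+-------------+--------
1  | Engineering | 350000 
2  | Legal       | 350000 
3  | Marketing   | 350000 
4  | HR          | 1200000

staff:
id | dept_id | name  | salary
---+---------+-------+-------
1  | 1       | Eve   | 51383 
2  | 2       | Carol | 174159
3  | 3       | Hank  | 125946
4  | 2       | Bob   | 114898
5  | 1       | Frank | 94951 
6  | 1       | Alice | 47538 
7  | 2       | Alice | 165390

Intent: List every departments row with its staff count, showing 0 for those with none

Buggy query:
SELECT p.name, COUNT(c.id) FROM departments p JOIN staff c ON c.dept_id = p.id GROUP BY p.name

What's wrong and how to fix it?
Bug: INNER JOIN drops departments rows that have no matching staff rows

Fix: Switch to LEFT JOIN to retain unmatched parent rows

Corrected query:
SELECT p.name, COUNT(c.id) FROM departments p LEFT JOIN staff c ON c.dept_id = p.id GROUP BY p.name

Result:
name        | COUNT(c.id)
------------+------------
Engineering | 3          
HR          | 0          
Legal       | 3          
Marketing   | 1          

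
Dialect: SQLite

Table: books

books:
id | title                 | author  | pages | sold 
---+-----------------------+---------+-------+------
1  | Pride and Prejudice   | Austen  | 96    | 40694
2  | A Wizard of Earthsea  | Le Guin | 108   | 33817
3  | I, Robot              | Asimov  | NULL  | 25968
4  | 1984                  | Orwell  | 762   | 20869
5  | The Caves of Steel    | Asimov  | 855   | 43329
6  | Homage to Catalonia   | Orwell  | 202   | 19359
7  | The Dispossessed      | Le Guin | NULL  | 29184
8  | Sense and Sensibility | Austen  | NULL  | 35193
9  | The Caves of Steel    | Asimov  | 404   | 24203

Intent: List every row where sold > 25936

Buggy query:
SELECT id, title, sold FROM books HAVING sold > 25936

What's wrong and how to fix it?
Bug: HAVING filters the output of aggregation, but this query has no GROUP BY and no aggregate functions, so SQLite rejects it (HAVING clause on a non-aggregate query); the condition here is per row

Fix: Use WHERE for row-level filtering

Corrected query:
SELECT id, title, sold FROM books WHERE sold > 25936

Result:
id | title                 | sold 
---+-----------------------+------
1  | Pride and Prejudice   | 40694
2  | A Wizard of Earthsea  | 33817
3  | I, Robot              | 25968
5  | The Caves of Steel    | 43329
7  | The Dispossessed      | 29184
8  | Sense and Sensibility | 35193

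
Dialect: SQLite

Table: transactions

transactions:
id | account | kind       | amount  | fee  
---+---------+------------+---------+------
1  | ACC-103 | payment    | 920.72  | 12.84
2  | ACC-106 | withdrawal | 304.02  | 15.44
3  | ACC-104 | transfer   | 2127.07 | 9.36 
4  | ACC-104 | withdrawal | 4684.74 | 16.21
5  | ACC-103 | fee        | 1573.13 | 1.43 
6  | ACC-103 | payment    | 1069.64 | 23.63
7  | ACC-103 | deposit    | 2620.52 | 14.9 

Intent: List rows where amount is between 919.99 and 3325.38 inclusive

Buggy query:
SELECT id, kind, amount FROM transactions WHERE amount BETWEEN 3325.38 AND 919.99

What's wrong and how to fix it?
Bug: The bounds are reversed; BETWEEN a AND b requires a <= b to match anything

Fix: Write BETWEEN 919.99 AND 3325.38

Corrected query:
SELECT id, kind, amount FROM transactions WHERE amount BETWEEN 919.99 AND 3325.38

Result:
id | kind     | amount 
---+----------+--------
1  | payment  | 920.72 
3  | transfer | 2127.07
5  | fee      | 1573.13
6  | payment  | 1069.64
7  | deposit  | 2620.52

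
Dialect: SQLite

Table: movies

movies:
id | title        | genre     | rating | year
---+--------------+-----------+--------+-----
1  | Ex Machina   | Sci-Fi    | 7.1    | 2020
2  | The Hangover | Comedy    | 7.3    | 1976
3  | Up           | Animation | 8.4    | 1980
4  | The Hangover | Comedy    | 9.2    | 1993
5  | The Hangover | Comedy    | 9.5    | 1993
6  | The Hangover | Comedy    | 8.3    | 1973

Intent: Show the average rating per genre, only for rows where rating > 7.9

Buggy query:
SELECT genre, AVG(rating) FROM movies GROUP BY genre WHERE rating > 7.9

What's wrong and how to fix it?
Bug: Row-level WHERE must come before GROUP BY in the clause order

Fix: Place WHERE between FROM and GROUP BY

Corrected query:
SELECT genre, AVG(rating) FROM movies WHERE rating > 7.9 GROUP BY genre

Result:
genre     | AVG(rating)
----------+------------
Animation | 8.4        
Comedy    | 9          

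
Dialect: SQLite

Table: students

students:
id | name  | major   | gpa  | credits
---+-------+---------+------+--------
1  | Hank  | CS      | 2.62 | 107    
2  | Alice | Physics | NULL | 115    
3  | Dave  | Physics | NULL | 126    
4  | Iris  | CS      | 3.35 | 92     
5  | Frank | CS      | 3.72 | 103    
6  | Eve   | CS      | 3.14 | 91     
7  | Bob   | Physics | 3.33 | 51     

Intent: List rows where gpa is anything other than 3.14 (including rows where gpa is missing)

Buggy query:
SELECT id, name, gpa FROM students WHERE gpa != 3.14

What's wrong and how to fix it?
Bug: 'gpa != 3.14' is unknown when gpa is NULL, so NULL rows are silently excluded

Fix: Add an explicit OR gpa IS NULL to include the missing-value rows

Corrected query:
SELECT id, name, gpa FROM students WHERE gpa != 3.14 OR gpa IS NULL

Result:
id | name  | gpa 
---+-------+-----
1  | Hank  | 2.62
2  | Alice | NULL
3  | Dave  | NULL
4  | Iris  | 3.35
5  | Frank | 3.72
7  | Bob   | 3.33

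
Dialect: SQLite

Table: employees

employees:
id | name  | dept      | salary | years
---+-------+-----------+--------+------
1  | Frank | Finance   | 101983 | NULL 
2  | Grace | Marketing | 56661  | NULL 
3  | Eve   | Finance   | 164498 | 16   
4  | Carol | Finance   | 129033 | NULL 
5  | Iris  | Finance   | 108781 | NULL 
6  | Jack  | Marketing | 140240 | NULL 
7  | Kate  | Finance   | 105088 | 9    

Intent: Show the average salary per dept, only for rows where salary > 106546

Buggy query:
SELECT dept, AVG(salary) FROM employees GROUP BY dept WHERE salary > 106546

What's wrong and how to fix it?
Bug: WHERE cannot follow GROUP BY

Fix: Place WHERE between FROM and GROUP BY

Corrected query:
SELECT dept, AVG(salary) FROM employees WHERE salary > 106546 GROUP BY dept

Result:
dept      | AVG(salary)
----------+------------
Finance   | 134104     
Marketing | 140240     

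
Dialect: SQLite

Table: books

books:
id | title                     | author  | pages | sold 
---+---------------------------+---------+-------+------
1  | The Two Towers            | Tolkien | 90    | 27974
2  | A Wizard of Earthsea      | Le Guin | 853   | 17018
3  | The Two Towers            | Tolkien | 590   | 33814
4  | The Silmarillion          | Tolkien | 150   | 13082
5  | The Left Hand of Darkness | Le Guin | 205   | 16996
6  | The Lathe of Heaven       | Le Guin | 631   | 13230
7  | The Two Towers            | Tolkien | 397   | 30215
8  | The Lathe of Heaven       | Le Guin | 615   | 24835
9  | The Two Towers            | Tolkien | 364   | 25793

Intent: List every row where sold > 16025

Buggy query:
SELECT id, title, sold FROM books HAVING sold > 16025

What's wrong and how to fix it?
Bug: This is a non-aggregate query (no GROUP BY, no aggregates), so in SQLite the HAVING clause is invalid here; a row-level condition belongs in WHERE

Fix: Use WHERE for row-level filtering

Corrected query:
SELECT id, title, sold FROM books WHERE sold > 16025

Result:
id | title                     | sold 
---+---------------------------+------
1  | The Two Towers            | 27974
2  | A Wizard of Earthsea      | 17018
3  | The Two Towers            | 33814
5  | The Left Hand of Darkness | 16996
7  | The Two Towers            | 30215
8  | The Lathe of Heaven       | 24835
9  | The Two Towers            | 25793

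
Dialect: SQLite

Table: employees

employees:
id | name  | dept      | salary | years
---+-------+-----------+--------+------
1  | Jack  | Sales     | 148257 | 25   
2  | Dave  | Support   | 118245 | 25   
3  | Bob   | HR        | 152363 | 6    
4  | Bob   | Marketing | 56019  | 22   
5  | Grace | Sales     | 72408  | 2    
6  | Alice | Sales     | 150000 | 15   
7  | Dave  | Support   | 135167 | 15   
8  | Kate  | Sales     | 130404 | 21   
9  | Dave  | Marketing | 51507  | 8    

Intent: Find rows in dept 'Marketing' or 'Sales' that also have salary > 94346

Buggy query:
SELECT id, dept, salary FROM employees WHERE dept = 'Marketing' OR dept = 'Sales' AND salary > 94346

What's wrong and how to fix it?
Bug: Without parentheses, AND is evaluated before OR, so the salary filter only applies to the 'Sales' branch

Fix: Add parentheses around the OR so the AND applies to both alternatives

Corrected query:
SELECT id, dept, salary FROM employees WHERE (dept = 'Marketing' OR dept = 'Sales') AND salary > 94346

Result:
id | dept  | salary
---+-------+-------
1  | Sales | 148257
6  | Sales | 150000
8  | Sales | 130404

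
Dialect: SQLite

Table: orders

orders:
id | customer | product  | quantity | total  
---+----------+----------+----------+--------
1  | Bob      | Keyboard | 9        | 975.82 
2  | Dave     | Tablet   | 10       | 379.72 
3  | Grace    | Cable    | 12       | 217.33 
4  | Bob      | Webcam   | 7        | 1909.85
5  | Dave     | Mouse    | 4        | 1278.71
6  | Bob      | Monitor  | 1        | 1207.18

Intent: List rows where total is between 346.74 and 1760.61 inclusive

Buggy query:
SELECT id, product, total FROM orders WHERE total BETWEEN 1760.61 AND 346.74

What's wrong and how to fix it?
Bug: The bounds are reversed; BETWEEN a AND b requires a <= b to match anything

Fix: Swap the bounds so the smaller value comes first

Corrected query:
SELECT id, product, total FROM orders WHERE total BETWEEN 346.74 AND 1760.61

Result:
id | product  | total  
---+----------+--------
1  | Keyboard | 975.82 
2  | Tablet   | 379.72 
5  | Mouse    | 1278.71
6  | Monitor  | 1207.18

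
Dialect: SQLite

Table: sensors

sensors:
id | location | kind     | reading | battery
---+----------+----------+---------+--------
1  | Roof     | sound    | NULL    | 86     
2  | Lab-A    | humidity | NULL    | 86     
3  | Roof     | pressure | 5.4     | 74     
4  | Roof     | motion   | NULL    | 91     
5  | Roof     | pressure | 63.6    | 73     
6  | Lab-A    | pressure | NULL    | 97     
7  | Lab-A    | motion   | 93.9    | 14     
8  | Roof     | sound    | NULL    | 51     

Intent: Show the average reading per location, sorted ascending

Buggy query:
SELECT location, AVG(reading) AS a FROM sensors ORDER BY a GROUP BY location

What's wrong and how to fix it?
Bug: ORDER BY appears before GROUP BY; SQL clause order requires GROUP BY first

Fix: Move ORDER BY to the end, after GROUP BY

Corrected query:
SELECT location, AVG(reading) AS a FROM sensors GROUP BY location ORDER BY a

Result:
location | a   
---------+-----
Roof     | 34.5
Lab-A    | 93.9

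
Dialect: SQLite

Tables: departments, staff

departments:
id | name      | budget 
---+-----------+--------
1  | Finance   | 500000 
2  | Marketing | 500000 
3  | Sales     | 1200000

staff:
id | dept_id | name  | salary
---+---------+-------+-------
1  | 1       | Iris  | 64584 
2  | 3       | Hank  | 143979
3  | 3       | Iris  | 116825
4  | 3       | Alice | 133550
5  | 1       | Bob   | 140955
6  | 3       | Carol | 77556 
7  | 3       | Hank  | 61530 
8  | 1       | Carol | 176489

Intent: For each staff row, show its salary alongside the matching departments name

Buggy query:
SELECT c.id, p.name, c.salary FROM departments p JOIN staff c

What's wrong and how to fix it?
Bug: Missing join condition: each staff row is matched to all departments rows instead of just its own

Fix: Add ON c.dept_id = p.id to the JOIN

Corrected query:
SELECT c.id, p.name, c.salary FROM departments p JOIN staff c ON c.dept_id = p.id

Result:
id | name    | salary
---+---------+-------
1  | Finance | 64584 
2  | Sales   | 143979
3  | Sales   | 116825
4  | Sales   | 133550
5  | Finance | 140955
6  | Sales   | 77556 
7  | Sales   | 61530 
8  | Finance | 176489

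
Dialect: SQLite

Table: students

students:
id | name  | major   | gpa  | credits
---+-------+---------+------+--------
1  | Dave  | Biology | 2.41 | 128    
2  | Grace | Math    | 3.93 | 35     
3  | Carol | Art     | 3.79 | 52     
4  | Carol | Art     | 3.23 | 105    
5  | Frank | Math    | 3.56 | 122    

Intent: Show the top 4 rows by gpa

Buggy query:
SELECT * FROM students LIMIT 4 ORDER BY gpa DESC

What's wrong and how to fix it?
Bug: LIMIT must come after ORDER BY

Fix: Swap the clauses: ORDER BY first, then LIMIT

Corrected query:
SELECT * FROM students ORDER BY gpa DESC LIMIT 4

Result:
id | name  | major | gpa  | credits
---+-------+-------+------+--------
2  | Grace | Math  | 3.93 | 35     
3  | Carol | Art   | 3.79 | 52     
5  | Frank | Math  | 3.56 | 122    
4  | Carol | Art   | 3.23 | 105    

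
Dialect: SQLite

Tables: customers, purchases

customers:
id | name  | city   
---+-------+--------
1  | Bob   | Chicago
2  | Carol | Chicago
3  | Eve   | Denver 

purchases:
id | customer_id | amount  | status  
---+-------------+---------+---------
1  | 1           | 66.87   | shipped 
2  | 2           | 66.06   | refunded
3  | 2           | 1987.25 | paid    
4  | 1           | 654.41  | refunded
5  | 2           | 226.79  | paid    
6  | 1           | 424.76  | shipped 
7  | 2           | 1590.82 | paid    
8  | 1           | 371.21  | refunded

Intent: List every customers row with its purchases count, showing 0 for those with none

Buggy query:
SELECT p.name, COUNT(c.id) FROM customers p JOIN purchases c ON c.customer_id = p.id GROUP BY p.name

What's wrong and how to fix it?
Bug: An inner join excludes parents with zero children

Fix: Switch to LEFT JOIN to retain unmatched parent rows

Corrected query:
SELECT p.name, COUNT(c.id) FROM customers p LEFT JOIN purchases c ON c.customer_id = p.id GROUP BY p.name

Result:
name  | COUNT(c.id)
------+------------
Bob   | 4          
Carol | 4          
Eve   | 0          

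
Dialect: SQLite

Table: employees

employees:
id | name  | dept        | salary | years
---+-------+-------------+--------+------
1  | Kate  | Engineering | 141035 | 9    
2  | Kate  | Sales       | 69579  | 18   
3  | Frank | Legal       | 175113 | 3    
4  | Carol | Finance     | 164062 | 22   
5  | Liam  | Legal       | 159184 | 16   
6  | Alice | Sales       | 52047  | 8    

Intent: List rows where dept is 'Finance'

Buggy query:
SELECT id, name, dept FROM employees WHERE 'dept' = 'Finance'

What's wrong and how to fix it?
Bug: Single quotes denote string literals in SQL; the column name is being compared as a constant string

Fix: Remove the quotes around the column name (or use double quotes for an identifier)

Corrected query:
SELECT id, name, dept FROM employees WHERE dept = 'Finance'

Result:
id | name  | dept   
---+-------+--------
4  | Carol | Finance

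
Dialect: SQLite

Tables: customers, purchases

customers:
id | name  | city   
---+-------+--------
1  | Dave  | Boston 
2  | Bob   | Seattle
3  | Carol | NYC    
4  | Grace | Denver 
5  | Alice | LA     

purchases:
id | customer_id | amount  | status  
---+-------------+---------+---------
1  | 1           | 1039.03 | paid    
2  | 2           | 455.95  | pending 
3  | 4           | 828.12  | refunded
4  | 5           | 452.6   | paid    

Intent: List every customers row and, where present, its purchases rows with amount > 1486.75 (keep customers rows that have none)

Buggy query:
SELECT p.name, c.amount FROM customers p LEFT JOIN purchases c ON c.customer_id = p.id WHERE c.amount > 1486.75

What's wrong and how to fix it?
Bug: A WHERE condition on the right-hand table after LEFT JOIN drops unmatched parents

Fix: Put 'c.amount > 1486.75' in the JOIN's ON clause instead of WHERE

Corrected query:
SELECT p.name, c.amount FROM customers p LEFT JOIN purchases c ON c.customer_id = p.id AND c.amount > 1486.75

Result:
name  | amount
------+-------
Dave  | NULL  
Bob   | NULL  
Carol | NULL  
Grace | NULL  
Alice | NULL  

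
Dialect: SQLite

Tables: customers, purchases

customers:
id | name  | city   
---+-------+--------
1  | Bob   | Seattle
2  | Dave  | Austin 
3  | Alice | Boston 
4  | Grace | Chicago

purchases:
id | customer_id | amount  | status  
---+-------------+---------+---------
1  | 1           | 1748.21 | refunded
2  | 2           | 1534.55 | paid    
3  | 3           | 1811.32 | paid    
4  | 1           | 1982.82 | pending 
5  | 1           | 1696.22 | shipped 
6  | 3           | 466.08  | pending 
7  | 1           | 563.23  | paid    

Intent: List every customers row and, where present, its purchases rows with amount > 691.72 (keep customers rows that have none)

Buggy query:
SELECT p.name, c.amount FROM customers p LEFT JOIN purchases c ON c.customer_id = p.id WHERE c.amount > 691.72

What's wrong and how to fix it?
Bug: Filtering c.amount in WHERE discards the NULL rows produced by LEFT JOIN, turning it into an inner join

Fix: Put 'c.amount > 691.72' in the JOIN's ON clause instead of WHERE

Corrected query:
SELECT p.name, c.amount FROM customers p LEFT JOIN purchases c ON c.customer_id = p.id AND c.amount > 691.72

Result:
name  | amount 
------+--------
Bob   | 1696.22
Bob   | 1748.21
Bob   | 1982.82
Dave  | 1534.55
Alice | 1811.32
Grace | NULL   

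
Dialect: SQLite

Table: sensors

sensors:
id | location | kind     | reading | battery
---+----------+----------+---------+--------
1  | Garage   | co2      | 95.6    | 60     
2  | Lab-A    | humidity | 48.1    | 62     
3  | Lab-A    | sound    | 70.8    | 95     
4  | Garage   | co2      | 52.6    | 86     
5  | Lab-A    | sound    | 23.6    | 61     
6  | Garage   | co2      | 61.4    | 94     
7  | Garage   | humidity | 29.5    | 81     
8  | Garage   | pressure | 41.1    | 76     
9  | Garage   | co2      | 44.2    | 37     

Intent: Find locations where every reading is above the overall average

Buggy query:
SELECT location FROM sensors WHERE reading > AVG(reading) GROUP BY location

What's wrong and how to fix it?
Bug: WHERE evaluates per row before aggregation, so AVG() is unavailable

Fix: Compute the overall average in a scalar subquery and compare each group's MIN against it in HAVING

Corrected query:
SELECT location FROM sensors GROUP BY location HAVING MIN(reading) > (SELECT AVG(reading) FROM sensors)

Result:
(no rows)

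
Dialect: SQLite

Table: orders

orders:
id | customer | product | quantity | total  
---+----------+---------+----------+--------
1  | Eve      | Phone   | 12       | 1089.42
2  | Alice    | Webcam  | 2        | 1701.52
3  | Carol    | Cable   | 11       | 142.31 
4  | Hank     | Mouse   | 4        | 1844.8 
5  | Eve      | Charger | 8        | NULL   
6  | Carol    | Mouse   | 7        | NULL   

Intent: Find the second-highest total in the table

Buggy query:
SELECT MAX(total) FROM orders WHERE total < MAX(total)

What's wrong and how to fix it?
Bug: MAX(total) on the right of the comparison is an aggregate-in-WHERE error

Fix: Put the inner MAX in a scalar subquery

Corrected query:
SELECT MAX(total) FROM orders WHERE total < (SELECT MAX(total) FROM orders)

Result:
MAX(total)
----------
1701.52   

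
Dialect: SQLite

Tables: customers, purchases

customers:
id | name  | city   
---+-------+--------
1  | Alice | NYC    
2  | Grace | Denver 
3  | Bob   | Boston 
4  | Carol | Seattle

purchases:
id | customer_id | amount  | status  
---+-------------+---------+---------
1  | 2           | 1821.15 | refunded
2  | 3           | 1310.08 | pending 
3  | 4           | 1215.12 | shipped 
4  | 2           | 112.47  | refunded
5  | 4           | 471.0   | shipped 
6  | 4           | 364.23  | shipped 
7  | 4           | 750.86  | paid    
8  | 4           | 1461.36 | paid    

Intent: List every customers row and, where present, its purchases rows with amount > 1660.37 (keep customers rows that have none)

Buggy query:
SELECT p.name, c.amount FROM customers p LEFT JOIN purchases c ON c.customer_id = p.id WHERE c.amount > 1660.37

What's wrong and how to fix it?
Bug: A WHERE condition on the right-hand table after LEFT JOIN drops unmatched parents

Fix: Move the right-table condition into the ON clause so unmatched parents are kept

Corrected query:
SELECT p.name, c.amount FROM customers p LEFT JOIN purchases c ON c.customer_id = p.id AND c.amount > 1660.37

Result:
name  | amount 
------+--------
Alice | NULL   
Grace | 1821.15
Bob   | NULL   
Carol | NULL   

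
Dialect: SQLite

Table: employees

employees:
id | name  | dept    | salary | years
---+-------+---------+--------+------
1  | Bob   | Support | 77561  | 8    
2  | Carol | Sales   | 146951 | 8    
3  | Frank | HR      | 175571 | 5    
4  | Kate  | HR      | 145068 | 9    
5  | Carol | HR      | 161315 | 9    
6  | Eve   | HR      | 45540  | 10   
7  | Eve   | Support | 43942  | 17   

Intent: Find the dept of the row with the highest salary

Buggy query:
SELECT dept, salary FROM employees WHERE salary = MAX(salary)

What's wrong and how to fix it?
Bug: MAX(salary) is an aggregate and cannot be used directly in WHERE

Fix: Use a subquery: WHERE salary = (SELECT MAX(salary) FROM employees)

Corrected query:
SELECT dept, salary FROM employees WHERE salary = (SELECT MAX(salary) FROM employees)

Result:
dept | salary
-----+-------
HR   | 175571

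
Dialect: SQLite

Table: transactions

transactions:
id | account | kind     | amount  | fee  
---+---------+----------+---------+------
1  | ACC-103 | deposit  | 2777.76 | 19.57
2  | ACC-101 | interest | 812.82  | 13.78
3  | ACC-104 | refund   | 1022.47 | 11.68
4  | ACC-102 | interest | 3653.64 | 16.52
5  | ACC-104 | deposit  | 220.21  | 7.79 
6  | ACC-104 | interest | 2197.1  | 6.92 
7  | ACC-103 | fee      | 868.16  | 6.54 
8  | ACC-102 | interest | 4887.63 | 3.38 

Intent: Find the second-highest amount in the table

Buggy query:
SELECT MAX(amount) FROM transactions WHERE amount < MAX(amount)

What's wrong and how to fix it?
Bug: The inner MAX is an aggregate inside WHERE, which is not allowed

Fix: Compute the overall MAX in a subquery, then take MAX of rows below it

Corrected query:
SELECT MAX(amount) FROM transactions WHERE amount < (SELECT MAX(amount) FROM transactions)

Result:
MAX(amount)
-----------
3653.64    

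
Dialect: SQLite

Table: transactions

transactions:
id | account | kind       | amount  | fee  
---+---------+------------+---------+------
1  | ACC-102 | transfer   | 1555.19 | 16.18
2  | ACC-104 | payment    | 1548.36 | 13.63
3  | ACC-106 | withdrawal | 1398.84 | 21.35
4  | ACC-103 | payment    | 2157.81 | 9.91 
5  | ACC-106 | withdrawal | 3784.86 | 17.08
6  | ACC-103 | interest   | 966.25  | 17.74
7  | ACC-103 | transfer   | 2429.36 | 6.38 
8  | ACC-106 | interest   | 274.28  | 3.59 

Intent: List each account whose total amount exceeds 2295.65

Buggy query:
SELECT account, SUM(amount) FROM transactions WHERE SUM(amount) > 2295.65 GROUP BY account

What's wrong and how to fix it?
Bug: WHERE runs before GROUP BY, so aggregates aren't available there

Fix: Use HAVING (which filters groups after aggregation) instead of WHERE

Corrected query:
SELECT account, SUM(amount) FROM transactions GROUP BY account HAVING SUM(amount) > 2295.65

Result:
account | SUM(amount)
--------+------------
ACC-103 | 5553.42    
ACC-106 | 5457.98    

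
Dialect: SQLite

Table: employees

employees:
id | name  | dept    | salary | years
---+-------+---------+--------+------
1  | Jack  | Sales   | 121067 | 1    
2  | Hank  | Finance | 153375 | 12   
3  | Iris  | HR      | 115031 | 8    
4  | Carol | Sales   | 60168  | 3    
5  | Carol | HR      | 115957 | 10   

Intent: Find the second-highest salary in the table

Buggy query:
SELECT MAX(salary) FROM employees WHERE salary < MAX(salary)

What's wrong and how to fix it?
Bug: The inner MAX is an aggregate inside WHERE, which is not allowed

Fix: Compute the overall MAX in a subquery, then take MAX of rows below it

Corrected query:
SELECT MAX(salary) FROM employees WHERE salary < (SELECT MAX(salary) FROM employees)

Result:
MAX(salary)
-----------
121067     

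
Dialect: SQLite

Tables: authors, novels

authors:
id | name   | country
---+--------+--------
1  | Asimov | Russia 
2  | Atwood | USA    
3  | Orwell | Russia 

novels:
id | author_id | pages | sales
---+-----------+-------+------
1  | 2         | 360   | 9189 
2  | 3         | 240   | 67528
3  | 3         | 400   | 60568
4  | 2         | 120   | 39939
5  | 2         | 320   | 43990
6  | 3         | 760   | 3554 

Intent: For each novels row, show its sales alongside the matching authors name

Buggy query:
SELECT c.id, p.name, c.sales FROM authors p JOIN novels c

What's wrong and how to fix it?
Bug: JOIN with no ON clause produces a cartesian product; every novels row pairs with every authors row

Fix: Add ON c.author_id = p.id to the JOIN

Corrected query:
SELECT c.id, p.name, c.sales FROM authors p JOIN novels c ON c.author_id = p.id

Result:
id | name   | sales
---+--------+------
1  | Atwood | 9189 
2  | Orwell | 67528
3  | Orwell | 60568
4  | Atwood | 39939
5  | Atwood | 43990
6  | Orwell | 3554 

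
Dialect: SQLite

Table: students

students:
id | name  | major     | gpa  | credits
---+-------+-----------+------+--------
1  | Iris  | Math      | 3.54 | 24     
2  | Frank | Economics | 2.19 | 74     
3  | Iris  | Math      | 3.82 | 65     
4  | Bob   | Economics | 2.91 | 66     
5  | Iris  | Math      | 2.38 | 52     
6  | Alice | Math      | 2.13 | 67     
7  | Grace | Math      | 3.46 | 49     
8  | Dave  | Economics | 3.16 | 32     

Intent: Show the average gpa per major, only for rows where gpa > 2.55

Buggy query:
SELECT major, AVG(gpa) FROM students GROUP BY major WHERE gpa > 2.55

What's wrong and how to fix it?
Bug: Row-level WHERE must come before GROUP BY in the clause order

Fix: Move the WHERE clause before GROUP BY

Corrected query:
SELECT major, AVG(gpa) FROM students WHERE gpa > 2.55 GROUP BY major

Result:
major     | AVG(gpa)
----------+---------
Economics | 3.035   
Math      | 3.606667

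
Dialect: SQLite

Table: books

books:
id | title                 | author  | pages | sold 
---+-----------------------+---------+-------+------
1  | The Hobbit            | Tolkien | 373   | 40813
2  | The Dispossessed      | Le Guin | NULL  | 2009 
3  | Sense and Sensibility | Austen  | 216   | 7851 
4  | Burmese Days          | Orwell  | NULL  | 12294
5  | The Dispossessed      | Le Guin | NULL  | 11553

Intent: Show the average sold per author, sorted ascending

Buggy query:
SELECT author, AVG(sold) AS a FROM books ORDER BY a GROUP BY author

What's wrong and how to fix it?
Bug: ORDER BY appears before GROUP BY; SQL clause order requires GROUP BY first

Fix: Move ORDER BY to the end, after GROUP BY

Corrected query:
SELECT author, AVG(sold) AS a FROM books GROUP BY author ORDER BY a

Result:
author  | a    
--------+------
Le Guin | 6781 
Austen  | 7851 
Orwell  | 12294
Tolkien | 40813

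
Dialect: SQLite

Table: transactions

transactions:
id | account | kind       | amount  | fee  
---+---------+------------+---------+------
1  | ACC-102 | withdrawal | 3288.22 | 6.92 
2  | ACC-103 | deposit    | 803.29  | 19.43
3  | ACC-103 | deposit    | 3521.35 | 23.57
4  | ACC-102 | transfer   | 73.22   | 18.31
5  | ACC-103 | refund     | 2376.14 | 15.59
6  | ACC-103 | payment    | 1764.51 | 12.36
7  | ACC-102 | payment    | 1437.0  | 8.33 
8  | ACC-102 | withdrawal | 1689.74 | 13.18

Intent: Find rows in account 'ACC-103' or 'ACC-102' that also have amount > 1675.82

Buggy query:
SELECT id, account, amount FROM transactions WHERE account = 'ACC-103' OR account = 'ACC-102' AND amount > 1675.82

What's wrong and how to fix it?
Bug: AND binds tighter than OR, so this parses as account = 'ACC-103' OR (account = 'ACC-102' AND amount > 1675.82)

Fix: Group the OR with parentheses (or use IN), then AND the threshold

Corrected query:
SELECT id, account, amount FROM transactions WHERE (account = 'ACC-103' OR account = 'ACC-102') AND amount > 1675.82

Result:
id | account | amount 
---+---------+--------
1  | ACC-102 | 3288.22
3  | ACC-103 | 3521.35
5  | ACC-103 | 2376.14
6  | ACC-103 | 1764.51
8  | ACC-102 | 1689.74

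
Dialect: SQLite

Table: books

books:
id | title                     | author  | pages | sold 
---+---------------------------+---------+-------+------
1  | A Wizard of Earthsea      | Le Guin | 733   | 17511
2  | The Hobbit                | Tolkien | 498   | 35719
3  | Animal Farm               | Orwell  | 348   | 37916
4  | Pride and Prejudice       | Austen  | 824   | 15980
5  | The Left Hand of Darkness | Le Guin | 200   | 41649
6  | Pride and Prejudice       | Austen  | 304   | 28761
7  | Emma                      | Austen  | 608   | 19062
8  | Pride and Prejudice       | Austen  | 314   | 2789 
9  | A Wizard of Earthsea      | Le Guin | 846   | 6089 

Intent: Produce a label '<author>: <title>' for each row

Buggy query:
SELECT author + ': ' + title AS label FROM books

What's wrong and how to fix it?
Bug: '+' is numeric addition; on text columns SQLite converts them to 0 instead of concatenating

Fix: Replace + with || to concatenate text

Corrected query:
SELECT author || ': ' || title AS label FROM books

Result:
label                             
----------------------------------
Le Guin: A Wizard of Earthsea     
Tolkien: The Hobbit               
Orwell: Animal Farm               
Austen: Pride and Prejudice       
Le Guin: The Left Hand of Darkness
Austen: Pride and Prejudice       
Austen: Emma                      
Austen: Pride and Prejudice       
Le Guin: A Wizard of Earthsea     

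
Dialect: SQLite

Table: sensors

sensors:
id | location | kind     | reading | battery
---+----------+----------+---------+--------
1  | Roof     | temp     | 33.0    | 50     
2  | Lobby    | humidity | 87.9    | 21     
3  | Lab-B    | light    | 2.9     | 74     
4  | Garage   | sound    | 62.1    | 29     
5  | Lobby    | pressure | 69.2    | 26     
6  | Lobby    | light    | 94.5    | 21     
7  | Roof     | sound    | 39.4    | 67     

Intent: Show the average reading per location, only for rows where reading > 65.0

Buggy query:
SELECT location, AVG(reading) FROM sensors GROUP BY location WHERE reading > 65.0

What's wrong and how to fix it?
Bug: Row-level WHERE must come before GROUP BY in the clause order

Fix: Place WHERE between FROM and GROUP BY

Corrected query:
SELECT location, AVG(reading) FROM sensors WHERE reading > 65.0 GROUP BY location

Result:
location | AVG(reading)
---------+-------------
Lobby    | 83.866667   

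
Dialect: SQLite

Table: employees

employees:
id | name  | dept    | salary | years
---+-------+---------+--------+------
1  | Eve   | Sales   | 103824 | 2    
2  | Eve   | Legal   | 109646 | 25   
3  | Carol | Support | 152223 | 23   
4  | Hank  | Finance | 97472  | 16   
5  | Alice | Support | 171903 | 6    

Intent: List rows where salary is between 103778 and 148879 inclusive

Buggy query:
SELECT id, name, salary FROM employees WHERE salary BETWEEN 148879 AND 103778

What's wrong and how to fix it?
Bug: BETWEEN expects the lower bound first; with 148879 AND 103778 the range is empty

Fix: Swap the bounds so the smaller value comes first

Corrected query:
SELECT id, name, salary FROM employees WHERE salary BETWEEN 103778 AND 148879

Result:
id | name | salary
---+------+-------
1  | Eve  | 103824
2  | Eve  | 109646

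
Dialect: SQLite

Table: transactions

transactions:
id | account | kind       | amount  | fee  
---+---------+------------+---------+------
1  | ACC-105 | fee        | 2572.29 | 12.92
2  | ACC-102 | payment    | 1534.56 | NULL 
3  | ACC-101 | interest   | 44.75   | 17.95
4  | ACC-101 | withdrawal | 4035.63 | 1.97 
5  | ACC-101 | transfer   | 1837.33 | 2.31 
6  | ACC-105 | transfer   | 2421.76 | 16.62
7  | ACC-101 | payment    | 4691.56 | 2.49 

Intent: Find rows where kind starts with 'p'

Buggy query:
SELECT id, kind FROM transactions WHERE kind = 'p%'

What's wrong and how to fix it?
Bug: '=' compares the literal string including the % character; pattern matching needs LIKE

Fix: Replace '=' with LIKE so 'p%' is treated as a pattern

Corrected query:
SELECT id, kind FROM transactions WHERE kind LIKE 'p%'

Result:
id | kind   
---+--------
2  | payment
7  | payment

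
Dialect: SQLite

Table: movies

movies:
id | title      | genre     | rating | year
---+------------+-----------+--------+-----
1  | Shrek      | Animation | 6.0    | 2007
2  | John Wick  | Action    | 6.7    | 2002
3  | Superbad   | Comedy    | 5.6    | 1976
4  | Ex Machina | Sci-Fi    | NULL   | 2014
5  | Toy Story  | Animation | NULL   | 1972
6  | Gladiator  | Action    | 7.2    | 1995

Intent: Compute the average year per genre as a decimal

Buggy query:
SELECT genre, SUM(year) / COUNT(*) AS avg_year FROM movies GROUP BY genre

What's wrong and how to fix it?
Bug: Both operands are integers, so '/' performs integer division and truncates

Fix: Multiply by 1.0 (or CAST to REAL) to force floating-point division

Corrected query:
SELECT genre, SUM(year) * 1.0 / COUNT(*) AS avg_year FROM movies GROUP BY genre

Result:
genre     | avg_year
----------+---------
Action    | 1998.5  
Animation | 1989.5  
Comedy    | 1976    
Sci-Fi    | 2014    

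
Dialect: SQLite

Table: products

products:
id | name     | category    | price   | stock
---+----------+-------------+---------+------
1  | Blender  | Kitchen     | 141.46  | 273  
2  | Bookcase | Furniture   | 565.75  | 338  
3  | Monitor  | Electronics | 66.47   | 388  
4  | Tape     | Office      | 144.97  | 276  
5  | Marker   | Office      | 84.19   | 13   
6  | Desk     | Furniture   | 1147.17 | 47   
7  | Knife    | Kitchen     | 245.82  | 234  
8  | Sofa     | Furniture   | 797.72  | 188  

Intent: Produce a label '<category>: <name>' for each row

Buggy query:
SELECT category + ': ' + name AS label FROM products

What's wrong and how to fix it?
Bug: SQLite uses || for string concatenation; + coerces text to numbers (yielding 0)

Fix: Replace + with || to concatenate text

Corrected query:
SELECT category || ': ' || name AS label FROM products

Result:
label               
--------------------
Kitchen: Blender    
Furniture: Bookcase 
Electronics: Monitor
Office: Tape        
Office: Marker      
Furniture: Desk     
Kitchen: Knife      
Furniture: Sofa     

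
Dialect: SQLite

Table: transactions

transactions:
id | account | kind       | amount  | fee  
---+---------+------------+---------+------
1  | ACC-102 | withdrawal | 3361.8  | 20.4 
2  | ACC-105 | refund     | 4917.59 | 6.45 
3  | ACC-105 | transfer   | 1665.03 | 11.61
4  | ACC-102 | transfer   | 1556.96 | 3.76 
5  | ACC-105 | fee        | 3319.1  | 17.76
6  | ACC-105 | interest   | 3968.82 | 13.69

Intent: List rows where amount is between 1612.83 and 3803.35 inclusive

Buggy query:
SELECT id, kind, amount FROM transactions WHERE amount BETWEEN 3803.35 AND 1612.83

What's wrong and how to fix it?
Bug: BETWEEN expects the lower bound first; with 3803.35 AND 1612.83 the range is empty

Fix: Write BETWEEN 1612.83 AND 3803.35

Corrected query:
SELECT id, kind, amount FROM transactions WHERE amount BETWEEN 1612.83 AND 3803.35

Result:
id | kind       | amount 
---+------------+--------
1  | withdrawal | 3361.8 
3  | transfer   | 1665.03
5  | fee        | 3319.1 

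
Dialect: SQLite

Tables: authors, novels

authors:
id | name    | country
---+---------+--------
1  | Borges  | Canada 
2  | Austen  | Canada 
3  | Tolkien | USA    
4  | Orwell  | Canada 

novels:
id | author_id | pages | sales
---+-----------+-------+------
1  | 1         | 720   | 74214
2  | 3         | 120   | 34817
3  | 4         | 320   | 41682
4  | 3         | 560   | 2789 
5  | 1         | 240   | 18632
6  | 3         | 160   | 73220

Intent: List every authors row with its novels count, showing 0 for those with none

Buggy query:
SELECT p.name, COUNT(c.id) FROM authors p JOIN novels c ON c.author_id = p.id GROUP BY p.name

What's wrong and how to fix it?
Bug: An inner join excludes parents with zero children

Fix: Use LEFT JOIN so parents without children still appear (COUNT(c.id) gives 0)

Corrected query:
SELECT p.name, COUNT(c.id) FROM authors p LEFT JOIN novels c ON c.author_id = p.id GROUP BY p.name

Result:
name    | COUNT(c.id)
--------+------------
Austen  | 0          
Borges  | 2          
Orwell  | 1          
Tolkien | 3          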